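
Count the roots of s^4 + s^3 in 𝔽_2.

Write f(s) = s^4 + s^3.
Evaluate at each of the 2 elements of 𝔽_2:
f(0) = 0 → root; f(1) = 0 → root.
Roots: {0, 1}.

2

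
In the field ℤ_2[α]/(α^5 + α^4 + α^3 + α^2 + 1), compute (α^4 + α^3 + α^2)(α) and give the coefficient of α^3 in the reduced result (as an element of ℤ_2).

0

Multiply in ℤ_2[α]: (α^4 + α^3 + α^2)·(α) = α^5 + α^4 + α^3.
Reduce using α^5 ≡ α^4 + α^3 + α^2 + 1 (mod α^5 + α^4 + α^3 + α^2 + 1).
Reduced: α^2 + 1.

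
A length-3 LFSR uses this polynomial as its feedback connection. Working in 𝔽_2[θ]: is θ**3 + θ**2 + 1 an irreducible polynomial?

Yes

Write f(θ) = θ**3 + θ**2 + 1.
Check for roots in 𝔽_2: f(0) = 1; f(1) = 1.
No roots. A degree-3 polynomial over a field with no linear factor is irreducible.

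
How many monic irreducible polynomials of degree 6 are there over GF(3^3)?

64566684

By the necklace-counting formula, N_27(6) = (1/6) Σ_{d|6} μ(6/d)·27^d.
Divisors of 6: 1, 2, 3, 6; μ(6/d) for each: 1, -1, -1, 1.
Σ = 27^1 − 27^2 − 27^3 + 27^6 = 387400104.
N = 387400104/6 = 64566684.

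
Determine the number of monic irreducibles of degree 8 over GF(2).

The number of monic irreducibles of degree 8 over GF(2) is (1/8)·Σ_{d∣8} μ(8/d) 2^d.
Divisors of 8: 1, 2, 4, 8; μ(8/d) for each: 0, 0, -1, 1.
Σ = − 2^4 + 2^8 = 240.
N = 240/8 = 30.

30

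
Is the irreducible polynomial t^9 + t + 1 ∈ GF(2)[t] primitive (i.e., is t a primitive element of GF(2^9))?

No

Write f(t) = t^9 + t + 1.
|GF(2^9)^×| = 2^9 − 1 = 511. Prime factorization: 511 = 7·73.
f is primitive ⇔ t has order 511 in GF(2)[t]/(f), i.e. t^(511/q) ≠ 1 for each prime q | 511.
t^(73) mod f = 1
t^(7) mod f = t^7.
Since t^(73) = 1, the order of t divides 73 < 511; not primitive.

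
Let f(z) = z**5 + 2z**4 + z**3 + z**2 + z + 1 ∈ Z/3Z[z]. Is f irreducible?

Yes

Check for roots in Z/3Z: f(0) = 1; f(1) = 1; f(2) = 1.
No roots, so no linear factors.
Monic irreducibles of degree 2 over GF(3): z**2 + 1, z**2 + z + 2, z**2 + 2z + 2.
None of them divide f (all give nonzero remainder).
No irreducible factor of degree ≤ 2 exists, so f is irreducible over GF(3).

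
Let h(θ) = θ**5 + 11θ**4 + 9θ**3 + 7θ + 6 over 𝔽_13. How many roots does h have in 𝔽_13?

4

Evaluate at each of the 13 elements of 𝔽_13:
h(0) = 6; h(1) = 8; h(2) = 1; h(3) = 0 → root; h(4) = 4; h(5) = 12; h(6) = 0 → root; h(7) = 2; h(8) = 9; h(9) = 11; h(10) = 0 → root; h(11) = 12; h(12) = 0 → root.
Roots: {3, 6, 10, 12}.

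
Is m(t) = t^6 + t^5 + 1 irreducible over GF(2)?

Check for roots in GF(2): m(0) = 1; m(1) = 1.
No roots, so no linear factors.
Monic irreducibles of degree 2 over GF(2): t^2 + t + 1.
None of them divide m (all give nonzero remainder).
Monic irreducibles of degree 3 over GF(2): t^3 + t + 1, t^3 + t^2 + 1.
None of them divide m (all give nonzero remainder).
No irreducible factor of degree ≤ 3 exists, so m is irreducible over GF(2).

Yes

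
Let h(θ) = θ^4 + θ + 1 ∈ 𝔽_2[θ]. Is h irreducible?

Check for roots in 𝔽_2: h(0) = 1; h(1) = 1.
No roots, so no linear factors.
Monic irreducibles of degree 2 over GF(2): θ^2 + θ + 1.
None of them divide h (all give nonzero remainder).
No irreducible factor of degree ≤ 2 exists, so h is irreducible over GF(2).

Yes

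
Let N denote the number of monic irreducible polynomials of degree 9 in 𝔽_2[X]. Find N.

56

x^(2^9) − x is the product of all monic irreducibles of degree dividing 9; Möbius inversion gives N = (1/9) Σ μ(9/d)·2^d.
Divisors of 9: 1, 3, 9; μ(9/d) for each: 0, -1, 1.
Σ = − 2^3 + 2^9 = 504.
N = 504/9 = 56.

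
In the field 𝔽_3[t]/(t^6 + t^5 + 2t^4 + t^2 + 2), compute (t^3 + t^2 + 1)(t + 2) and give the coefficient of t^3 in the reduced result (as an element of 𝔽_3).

Multiply in 𝔽_3[t]: (t^3 + t^2 + 1)·(t + 2) = t^4 + 2t^2 + t + 2.
Reduced: t^4 + 2t^2 + t + 2.

0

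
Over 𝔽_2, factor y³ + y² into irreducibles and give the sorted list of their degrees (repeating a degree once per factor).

1, 1, 1

Write h(y) = y³ + y².
Roots in 𝔽_2: h(0) = 0 → root; h(1) = 0 → root.
Linear factors from roots: (y), (y + 1).
Complete factorization: h(y) = (y + 1)·(y)^2.
Factor degrees with multiplicity: 1 + 1 + 1 = 3.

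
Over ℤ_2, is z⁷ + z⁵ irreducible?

Write g(z) = z⁷ + z⁵.
Check for roots in ℤ_2: g(0) = 0 → root; g(1) = 0 → root.
g(0) = 0, so (z) divides g(z); g is reducible.

No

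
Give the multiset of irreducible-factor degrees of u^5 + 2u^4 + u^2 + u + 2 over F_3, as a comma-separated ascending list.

Write g(u) = u^5 + 2u^4 + u^2 + u + 2.
Roots in F_3: g(0) = 2; g(1) = 1; g(2) = 0 → root.
Linear factors from roots: (u + 1).
Complete factorization: g(u) = (u + 1)·(u^4 + u^3 + 2u^2 + 2u + 2).
Factor degrees with multiplicity: 1 + 4 = 5.

1, 4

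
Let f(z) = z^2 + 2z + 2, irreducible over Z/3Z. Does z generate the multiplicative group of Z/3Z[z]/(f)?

|GF(3^2)^×| = 3^2 − 1 = 8. Prime factorization: 8 = 2^3.
f is primitive ⇔ z has order 8 in GF(3)[z]/(f), i.e. z^(8/q) ≠ 1 for each prime q | 8.
z^(4) mod f = 2.
None equal 1, so z has full order 8; f is primitive.

Yes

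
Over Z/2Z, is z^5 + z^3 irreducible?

Write h(z) = z^5 + z^3.
Check for roots in Z/2Z: h(0) = 0 → root; h(1) = 0 → root.
h(0) = 0, so (z) divides h(z); h is reducible.

No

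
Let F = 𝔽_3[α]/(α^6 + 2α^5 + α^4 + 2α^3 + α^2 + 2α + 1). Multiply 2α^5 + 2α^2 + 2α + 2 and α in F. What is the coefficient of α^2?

Multiply in 𝔽_3[α]: (2α^5 + 2α^2 + 2α + 2)·(α) = 2α^6 + 2α^3 + 2α^2 + 2α.
Reduce using α^6 ≡ α^5 + 2α^4 + α^3 + 2α^2 + α + 2 (mod α^6 + 2α^5 + α^4 + 2α^3 + α^2 + 2α + 1).
Reduced: 2α^5 + α^4 + α^3 + α + 1.

0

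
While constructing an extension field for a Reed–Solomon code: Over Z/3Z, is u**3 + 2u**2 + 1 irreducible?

Yes

Write P(u) = u**3 + 2u**2 + 1.
Check for roots in Z/3Z: P(0) = 1; P(1) = 1; P(2) = 2.
No roots. A degree-3 polynomial over a field with no linear factor is irreducible.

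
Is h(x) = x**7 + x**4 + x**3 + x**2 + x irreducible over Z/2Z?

Check for roots in Z/2Z: h(0) = 0 → root; h(1) = 1.
h(0) = 0, so (x) divides h(x); h is reducible.

No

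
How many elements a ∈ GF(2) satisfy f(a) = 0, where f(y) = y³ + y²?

Evaluate at each of the 2 elements of GF(2):
f(0) = 0 → root; f(1) = 0 → root.
Roots: {0, 1}.

2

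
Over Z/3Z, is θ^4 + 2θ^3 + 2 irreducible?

Write h(θ) = θ^4 + 2θ^3 + 2.
Check for roots in Z/3Z: h(0) = 2; h(1) = 2; h(2) = 1.
No roots, so no linear factors.
Monic irreducibles of degree 2 over GF(3): θ^2 + 1, θ^2 + θ + 2, θ^2 + 2θ + 2.
None of them divide h (all give nonzero remainder).
No irreducible factor of degree ≤ 2 exists, so h is irreducible over GF(3).

Yes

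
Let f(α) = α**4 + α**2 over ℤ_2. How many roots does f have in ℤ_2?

Evaluate at each of the 2 elements of ℤ_2:
f(0) = 0 → root; f(1) = 0 → root.
Roots: {0, 1}.

2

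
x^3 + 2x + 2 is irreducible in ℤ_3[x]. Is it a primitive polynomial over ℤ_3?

No

Write f(x) = x^3 + 2x + 2.
|GF(3^3)^×| = 3^3 − 1 = 26. Prime factorization: 26 = 2·13.
f is primitive ⇔ x has order 26 in GF(3)[x]/(f), i.e. x^(26/q) ≠ 1 for each prime q | 26.
x^(13) mod f = 1
x^(2) mod f = x^2.
Since x^(13) = 1, the order of x divides 13 < 26; not primitive.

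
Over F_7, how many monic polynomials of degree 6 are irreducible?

The number of monic irreducibles of degree 6 over GF(7) is (1/6)·Σ_{d∣6} μ(6/d) 7^d.
Divisors of 6: 1, 2, 3, 6; μ(6/d) for each: 1, -1, -1, 1.
Σ = 7^1 − 7^2 − 7^3 + 7^6 = 117264.
N = 117264/6 = 19544.

19544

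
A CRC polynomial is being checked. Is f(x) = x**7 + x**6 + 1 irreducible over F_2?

Yes

Check for roots in F_2: f(0) = 1; f(1) = 1.
No roots, so no linear factors.
Monic irreducibles of degree 2 over GF(2): x**2 + x + 1.
None of them divide f (all give nonzero remainder).
Monic irreducibles of degree 3 over GF(2): x**3 + x + 1, x**3 + x**2 + 1.
None of them divide f (all give nonzero remainder).
No irreducible factor of degree ≤ 3 exists, so f is irreducible over GF(2).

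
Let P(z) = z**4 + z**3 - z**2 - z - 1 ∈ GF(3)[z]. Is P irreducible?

Check for roots in GF(3): P(0) = 2; P(1) = 2; P(2) = 2.
No roots, so no linear factors.
Monic irreducibles of degree 2 over GF(3): z**2 + 1, z**2 + z - 1, z**2 - z - 1.
None of them divide P (all give nonzero remainder).
No irreducible factor of degree ≤ 2 exists, so P is irreducible over GF(3).

Yes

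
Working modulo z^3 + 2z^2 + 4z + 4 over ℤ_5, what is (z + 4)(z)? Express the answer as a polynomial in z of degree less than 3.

z^2 + 4z

Multiply in ℤ_5[z]: (z + 4)·(z) = z^2 + 4z.
Reduced: z^2 + 4z.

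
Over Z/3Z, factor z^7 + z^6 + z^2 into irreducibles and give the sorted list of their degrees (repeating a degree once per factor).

1, 1, 1, 1, 3

Write h(z) = z^7 + z^6 + z^2.
Roots in Z/3Z: h(0) = 0 → root; h(1) = 0 → root; h(2) = 1.
Linear factors from roots: (z), (z + 2).
Complete factorization: h(z) = (z)^2·(z + 2)^2·(z^3 + 2z + 1).
Factor degrees with multiplicity: 1 + 1 + 1 + 1 + 3 = 7.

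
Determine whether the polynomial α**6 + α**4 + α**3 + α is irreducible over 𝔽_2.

Write g(α) = α**6 + α**4 + α**3 + α.
Check for roots in 𝔽_2: g(0) = 0 → root; g(1) = 0 → root.
g(0) = 0, so (α) divides g(α); g is reducible.

No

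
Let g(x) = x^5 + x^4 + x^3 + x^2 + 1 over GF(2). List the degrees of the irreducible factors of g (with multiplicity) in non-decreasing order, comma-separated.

5

Roots in GF(2): g(0) = 1; g(1) = 1.
Complete factorization: g(x) = (x^5 + x^4 + x^3 + x^2 + 1).
Factor degrees with multiplicity: 5 = 5.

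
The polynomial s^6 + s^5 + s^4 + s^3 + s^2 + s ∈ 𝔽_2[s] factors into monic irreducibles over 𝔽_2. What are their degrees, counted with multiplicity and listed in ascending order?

1, 1, 2, 2

Write h(s) = s^6 + s^5 + s^4 + s^3 + s^2 + s.
Roots in 𝔽_2: h(0) = 0 → root; h(1) = 0 → root.
Linear factors from roots: (s), (s + 1).
Complete factorization: h(s) = (s)·(s + 1)·(s^2 + s + 1)^2.
Factor degrees with multiplicity: 1 + 1 + 2 + 2 = 6.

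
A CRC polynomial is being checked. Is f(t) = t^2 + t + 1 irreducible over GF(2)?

Check for roots in GF(2): f(0) = 1; f(1) = 1.
No roots. A degree-2 polynomial over a field with no linear factor is irreducible.

Yes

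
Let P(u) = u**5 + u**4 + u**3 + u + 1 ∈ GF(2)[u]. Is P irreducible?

Yes

Check for roots in GF(2): P(0) = 1; P(1) = 1.
No roots, so no linear factors.
Monic irreducibles of degree 2 over GF(2): u**2 + u + 1.
None of them divide P (all give nonzero remainder).
No irreducible factor of degree ≤ 2 exists, so P is irreducible over GF(2).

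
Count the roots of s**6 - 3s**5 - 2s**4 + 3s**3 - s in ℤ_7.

5

Write h(s) = s**6 - 3s**5 - 2s**4 + 3s**3 - s.
Evaluate at each of the 7 elements of ℤ_7:
h(0) = 0 → root; h(1) = 5; h(2) = 0 → root; h(3) = 0 → root; h(4) = 0 → root; h(5) = 1; h(6) = 0 → root.
Roots: {0, 2, 3, 4, 6}.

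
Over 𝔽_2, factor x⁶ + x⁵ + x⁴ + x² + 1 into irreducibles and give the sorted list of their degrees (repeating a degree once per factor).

6

Write h(x) = x⁶ + x⁵ + x⁴ + x² + 1.
Roots in 𝔽_2: h(0) = 1; h(1) = 1.
Complete factorization: h(x) = (x⁶ + x⁵ + x⁴ + x² + 1).
Factor degrees with multiplicity: 6 = 6.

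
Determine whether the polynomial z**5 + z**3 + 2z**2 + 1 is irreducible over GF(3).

Write g(z) = z**5 + z**3 + 2z**2 + 1.
Check for roots in GF(3): g(0) = 1; g(1) = 2; g(2) = 1.
No roots, so no linear factors.
Monic irreducibles of degree 2 over GF(3): z**2 + 1, z**2 + z + 2, z**2 + 2z + 2.
None of them divide g (all give nonzero remainder).
No irreducible factor of degree ≤ 2 exists, so g is irreducible over GF(3).

Yes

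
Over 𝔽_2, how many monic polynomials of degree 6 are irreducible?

Gauss's count: N_{2}(6) = (1/6) Σ_{d|6} μ(6/d)·2^d.
Divisors of 6: 1, 2, 3, 6; μ(6/d) for each: 1, -1, -1, 1.
Σ = 2^1 − 2^2 − 2^3 + 2^6 = 54.
N = 54/6 = 9.

9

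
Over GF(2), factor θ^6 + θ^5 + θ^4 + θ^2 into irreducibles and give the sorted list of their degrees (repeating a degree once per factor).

1, 1, 1, 3

Write h(θ) = θ^6 + θ^5 + θ^4 + θ^2.
Roots in GF(2): h(0) = 0 → root; h(1) = 0 → root.
Linear factors from roots: (θ), (θ + 1).
Complete factorization: h(θ) = (θ + 1)·(θ)^2·(θ^3 + θ + 1).
Factor degrees with multiplicity: 1 + 1 + 1 + 3 = 6.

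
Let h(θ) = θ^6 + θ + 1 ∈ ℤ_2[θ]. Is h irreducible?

Yes

Check for roots in ℤ_2: h(0) = 1; h(1) = 1.
No roots, so no linear factors.
Monic irreducibles of degree 2 over GF(2): θ^2 + θ + 1.
None of them divide h (all give nonzero remainder).
Monic irreducibles of degree 3 over GF(2): θ^3 + θ + 1, θ^3 + θ^2 + 1.
None of them divide h (all give nonzero remainder).
No irreducible factor of degree ≤ 3 exists, so h is irreducible over GF(2).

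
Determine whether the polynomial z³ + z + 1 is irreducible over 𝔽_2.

Write g(z) = z³ + z + 1.
Check for roots in 𝔽_2: g(0) = 1; g(1) = 1.
No roots. A degree-3 polynomial over a field with no linear factor is irreducible.

Yes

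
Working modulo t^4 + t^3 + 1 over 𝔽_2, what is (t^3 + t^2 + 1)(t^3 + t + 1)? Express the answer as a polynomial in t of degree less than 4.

t

Multiply in 𝔽_2[t]: (t^3 + t^2 + 1)·(t^3 + t + 1) = t^6 + t^5 + t^4 + t^3 + t^2 + t + 1.
Reduce using t^4 ≡ t^3 + 1 (mod t^4 + t^3 + 1).
Reduced: t.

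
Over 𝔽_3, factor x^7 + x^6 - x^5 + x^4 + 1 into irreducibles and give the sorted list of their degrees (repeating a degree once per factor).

Write f(x) = x^7 + x^6 - x^5 + x^4 + 1.
Roots in 𝔽_3: f(0) = 1; f(1) = 0 → root; f(2) = 0 → root.
Linear factors from roots: (x - 1), (x + 1).
Complete factorization: f(x) = (x + 1)·(x - 1)^2·(x^2 + x - 1)^2.
Factor degrees with multiplicity: 1 + 1 + 1 + 2 + 2 = 7.

1, 1, 1, 2, 2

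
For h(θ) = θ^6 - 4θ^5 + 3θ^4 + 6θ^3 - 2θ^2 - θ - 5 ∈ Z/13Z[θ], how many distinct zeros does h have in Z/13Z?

0

Evaluate at each of the 13 elements of Z/13Z:
h(0) = 8; h(1) = 11; h(2) = 4; h(3) = 6; h(4) = 6; h(5) = 9; h(6) = 9; h(7) = 6; h(8) = 2; h(9) = 2; h(10) = 7; h(11) = 12; h(12) = 9.
No element is a root.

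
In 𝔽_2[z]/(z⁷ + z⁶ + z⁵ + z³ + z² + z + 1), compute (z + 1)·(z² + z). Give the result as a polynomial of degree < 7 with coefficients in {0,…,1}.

z^3 + z

Multiply in 𝔽_2[z]: (z + 1)·(z² + z) = z³ + z.
Reduced: z³ + z.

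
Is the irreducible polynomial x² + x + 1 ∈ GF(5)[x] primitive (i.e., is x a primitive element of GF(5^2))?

No

Write f(x) = x² + x + 1.
|GF(5^2)^×| = 5^2 − 1 = 24. Prime factorization: 24 = 2^3·3.
f is primitive ⇔ x has order 24 in GF(5)[x]/(f), i.e. x^(24/q) ≠ 1 for each prime q | 24.
x^(12) mod f = 1
x^(8) mod f = 4x + 4.
Since x^(12) = 1, the order of x divides 12 < 24; not primitive.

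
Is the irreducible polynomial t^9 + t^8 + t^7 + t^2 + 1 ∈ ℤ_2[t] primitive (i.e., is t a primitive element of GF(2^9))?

Write f(t) = t^9 + t^8 + t^7 + t^2 + 1.
|GF(2^9)^×| = 2^9 − 1 = 511. Prime factorization: 511 = 7·73.
f is primitive ⇔ t has order 511 in GF(2)[t]/(f), i.e. t^(511/q) ≠ 1 for each prime q | 511.
t^(73) mod f = t^7 + t^4 + t^3 + t^2 + t.
t^(7) mod f = t^7.
None equal 1, so t has full order 511; f is primitive.

Yes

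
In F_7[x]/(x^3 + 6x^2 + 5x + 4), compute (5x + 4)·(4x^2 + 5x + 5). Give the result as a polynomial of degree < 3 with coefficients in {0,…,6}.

5x^2 + x + 3

Multiply in F_7[x]: (5x + 4)·(4x^2 + 5x + 5) = 6x^3 + 6x^2 + 3x + 6.
Reduce using x^3 ≡ x^2 + 2x + 3 (mod x^3 + 6x^2 + 5x + 4).
Reduced: 5x^2 + x + 3.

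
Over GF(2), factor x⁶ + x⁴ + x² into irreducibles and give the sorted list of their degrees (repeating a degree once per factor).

Write g(x) = x⁶ + x⁴ + x².
Roots in GF(2): g(0) = 0 → root; g(1) = 1.
Linear factors from roots: (x).
Complete factorization: g(x) = (x)^2·(x² + x + 1)^2.
Factor degrees with multiplicity: 1 + 1 + 2 + 2 = 6.

1, 1, 2, 2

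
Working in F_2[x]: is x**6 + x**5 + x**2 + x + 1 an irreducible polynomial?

Write g(x) = x**6 + x**5 + x**2 + x + 1.
Check for roots in F_2: g(0) = 1; g(1) = 1.
No roots, so no linear factors.
Monic irreducibles of degree 2 over GF(2): x**2 + x + 1.
None of them divide g (all give nonzero remainder).
Monic irreducibles of degree 3 over GF(2): x**3 + x + 1, x**3 + x**2 + 1.
None of them divide g (all give nonzero remainder).
No irreducible factor of degree ≤ 3 exists, so g is irreducible over GF(2).

Yes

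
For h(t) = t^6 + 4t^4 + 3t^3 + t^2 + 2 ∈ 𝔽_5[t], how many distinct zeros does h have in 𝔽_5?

Evaluate at each of the 5 elements of 𝔽_5:
h(0) = 2; h(1) = 1; h(2) = 3; h(3) = 0 → root; h(4) = 0 → root.
Roots: {3, 4}.

2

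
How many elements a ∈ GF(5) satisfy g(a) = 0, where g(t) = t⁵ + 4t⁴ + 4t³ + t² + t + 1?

Evaluate at each of the 5 elements of GF(5):
g(0) = 1; g(1) = 2; g(2) = 0 → root; g(3) = 3; g(4) = 0 → root.
Roots: {2, 4}.

2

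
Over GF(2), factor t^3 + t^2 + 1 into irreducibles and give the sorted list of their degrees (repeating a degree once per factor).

3

Write g(t) = t^3 + t^2 + 1.
Roots in GF(2): g(0) = 1; g(1) = 1.
Complete factorization: g(t) = (t^3 + t^2 + 1).
Factor degrees with multiplicity: 3 = 3.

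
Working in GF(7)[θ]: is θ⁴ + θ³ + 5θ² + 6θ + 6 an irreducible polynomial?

Write f(θ) = θ⁴ + θ³ + 5θ² + 6θ + 6.
Check for roots in GF(7): f(0) = 6; f(1) = 5; f(2) = 6; f(3) = 2; f(4) = 3; f(5) = 1; f(6) = 5.
No roots, so no linear factors.
Degree-2 irreducible divisors: test the 21 monic irreducibles of degree 2 over GF(7).
None of them divide f (all give nonzero remainder).
No irreducible factor of degree ≤ 2 exists, so f is irreducible over GF(7).

Yes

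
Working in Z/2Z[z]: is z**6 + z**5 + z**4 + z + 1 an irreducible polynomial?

Write m(z) = z**6 + z**5 + z**4 + z + 1.
Check for roots in Z/2Z: m(0) = 1; m(1) = 1.
No roots, so no linear factors.
Monic irreducibles of degree 2 over GF(2): z**2 + z + 1.
None of them divide m (all give nonzero remainder).
Monic irreducibles of degree 3 over GF(2): z**3 + z + 1, z**3 + z**2 + 1.
None of them divide m (all give nonzero remainder).
No irreducible factor of degree ≤ 3 exists, so m is irreducible over GF(2).

Yes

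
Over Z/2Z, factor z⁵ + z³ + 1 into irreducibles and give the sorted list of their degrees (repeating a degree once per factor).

5

Write f(z) = z⁵ + z³ + 1.
Roots in Z/2Z: f(0) = 1; f(1) = 1.
Complete factorization: f(z) = (z⁵ + z³ + 1).
Factor degrees with multiplicity: 5 = 5.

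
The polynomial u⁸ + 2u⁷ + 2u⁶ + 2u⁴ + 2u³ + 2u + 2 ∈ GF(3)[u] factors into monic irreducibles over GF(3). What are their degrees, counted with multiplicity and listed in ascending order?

Write g(u) = u⁸ + 2u⁷ + 2u⁶ + 2u⁴ + 2u³ + 2u + 2.
Roots in GF(3): g(0) = 2; g(1) = 1; g(2) = 1.
Complete factorization: g(u) = (u⁸ + 2u⁷ + 2u⁶ + 2u⁴ + 2u³ + 2u + 2).
Factor degrees with multiplicity: 8 = 8.

8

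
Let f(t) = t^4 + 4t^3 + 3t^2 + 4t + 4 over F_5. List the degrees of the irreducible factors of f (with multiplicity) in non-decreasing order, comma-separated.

1, 3

Roots in F_5: f(0) = 4; f(1) = 1; f(2) = 2; f(3) = 2; f(4) = 0 → root.
Linear factors from roots: (t + 1).
Complete factorization: f(t) = (t + 1)·(t^3 + 3t^2 + 4).
Factor degrees with multiplicity: 1 + 3 = 4.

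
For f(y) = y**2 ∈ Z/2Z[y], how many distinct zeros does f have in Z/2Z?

Evaluate at each of the 2 elements of Z/2Z:
f(0) = 0 → root; f(1) = 1.
Roots: {0}.

1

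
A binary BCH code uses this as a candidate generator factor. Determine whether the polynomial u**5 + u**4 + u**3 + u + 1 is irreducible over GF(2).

Yes

Write f(u) = u**5 + u**4 + u**3 + u + 1.
Check for roots in GF(2): f(0) = 1; f(1) = 1.
No roots, so no linear factors.
Monic irreducibles of degree 2 over GF(2): u**2 + u + 1.
None of them divide f (all give nonzero remainder).
No irreducible factor of degree ≤ 2 exists, so f is irreducible over GF(2).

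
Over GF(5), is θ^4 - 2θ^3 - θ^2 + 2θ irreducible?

No

Write P(θ) = θ^4 - 2θ^3 - θ^2 + 2θ.
Check for roots in GF(5): P(0) = 0 → root; P(1) = 0 → root; P(2) = 0 → root; P(3) = 4; P(4) = 0 → root.
P(0) = 0, so (θ) divides P(θ); P is reducible.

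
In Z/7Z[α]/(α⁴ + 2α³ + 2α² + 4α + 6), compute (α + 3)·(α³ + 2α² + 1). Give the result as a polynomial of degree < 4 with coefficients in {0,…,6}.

3α^3 + 4α^2 + 4α + 4

Multiply in Z/7Z[α]: (α + 3)·(α³ + 2α² + 1) = α⁴ + 5α³ + 6α² + α + 3.
Reduce using α⁴ ≡ 5α³ + 5α² + 3α + 1 (mod α⁴ + 2α³ + 2α² + 4α + 6).
Reduced: 3α³ + 4α² + 4α + 4.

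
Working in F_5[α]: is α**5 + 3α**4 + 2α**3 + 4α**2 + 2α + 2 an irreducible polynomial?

Write f(α) = α**5 + 3α**4 + 2α**3 + 4α**2 + 2α + 2.
Check for roots in F_5: f(0) = 2; f(1) = 4; f(2) = 3; f(3) = 4; f(4) = 4.
No roots, so no linear factors.
Degree-2 irreducible divisors: test the 10 monic irreducibles of degree 2 over GF(5).
None of them divide f (all give nonzero remainder).
No irreducible factor of degree ≤ 2 exists, so f is irreducible over GF(5).

Yes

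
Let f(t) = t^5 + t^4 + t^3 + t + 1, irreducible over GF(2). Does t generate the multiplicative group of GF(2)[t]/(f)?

Yes

|GF(2^5)^×| = 2^5 − 1 = 31. Prime factorization: 31 = 31.
f is primitive ⇔ t has order 31 in GF(2)[t]/(f), i.e. t^(31/q) ≠ 1 for each prime q | 31.
t^(1) mod f = t.
None equal 1, so t has full order 31; f is primitive.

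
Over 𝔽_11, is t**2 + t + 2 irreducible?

No

Write m(t) = t**2 + t + 2.
Check each element of 𝔽_11 for a root: m(0)=2, m(1)=4, m(2)=8, m(3)=3, m(4)=0, m(5)=10, m(6)=0, m(7)=3, m(8)=8, m(9)=4, m(10)=2.
m(4) = 0, so (t − 4) divides m(t); m is reducible.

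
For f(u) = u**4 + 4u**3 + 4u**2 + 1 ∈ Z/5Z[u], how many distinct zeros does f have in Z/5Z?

2

Evaluate at each of the 5 elements of Z/5Z:
f(0) = 1; f(1) = 0 → root; f(2) = 0 → root; f(3) = 1; f(4) = 2.
Roots: {1, 2}.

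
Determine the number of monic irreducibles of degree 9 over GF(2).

56

By the necklace-counting formula, N_2(9) = (1/9) Σ_{d|9} μ(9/d)·2^d.
Divisors of 9: 1, 3, 9; μ(9/d) for each: 0, -1, 1.
Σ = − 2^3 + 2^9 = 504.
N = 504/9 = 56.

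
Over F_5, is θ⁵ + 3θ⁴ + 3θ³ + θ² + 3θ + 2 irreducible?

Yes

Write f(θ) = θ⁵ + 3θ⁴ + 3θ³ + θ² + 3θ + 2.
Check for roots in F_5: f(0) = 2; f(1) = 3; f(2) = 1; f(3) = 2; f(4) = 4.
No roots, so no linear factors.
Degree-2 irreducible divisors: test the 10 monic irreducibles of degree 2 over GF(5).
None of them divide f (all give nonzero remainder).
No irreducible factor of degree ≤ 2 exists, so f is irreducible over GF(5).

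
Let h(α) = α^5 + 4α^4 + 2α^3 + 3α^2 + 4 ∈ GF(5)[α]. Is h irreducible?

Yes

Check for roots in GF(5): h(0) = 4; h(1) = 4; h(2) = 3; h(3) = 2; h(4) = 3.
No roots, so no linear factors.
Degree-2 irreducible divisors: test the 10 monic irreducibles of degree 2 over GF(5).
None of them divide h (all give nonzero remainder).
No irreducible factor of degree ≤ 2 exists, so h is irreducible over GF(5).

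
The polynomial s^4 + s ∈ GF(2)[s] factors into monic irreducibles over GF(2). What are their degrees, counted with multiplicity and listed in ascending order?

Write g(s) = s^4 + s.
Roots in GF(2): g(0) = 0 → root; g(1) = 0 → root.
Linear factors from roots: (s), (s + 1).
Complete factorization: g(s) = (s)·(s + 1)·(s^2 + s + 1).
Factor degrees with multiplicity: 1 + 1 + 2 = 4.

1, 1, 2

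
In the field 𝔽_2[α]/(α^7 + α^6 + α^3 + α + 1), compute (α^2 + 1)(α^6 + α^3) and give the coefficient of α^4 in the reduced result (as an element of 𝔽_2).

1

Multiply in 𝔽_2[α]: (α^2 + 1)·(α^6 + α^3) = α^8 + α^6 + α^5 + α^3.
Reduce using α^7 ≡ α^6 + α^3 + α + 1 (mod α^7 + α^6 + α^3 + α + 1).
Reduced: α^5 + α^4 + α^2 + 1.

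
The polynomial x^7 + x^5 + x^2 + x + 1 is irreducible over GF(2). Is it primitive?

Write f(x) = x^7 + x^5 + x^2 + x + 1.
|GF(2^7)^×| = 2^7 − 1 = 127. Prime factorization: 127 = 127.
f is primitive ⇔ x has order 127 in GF(2)[x]/(f), i.e. x^(127/q) ≠ 1 for each prime q | 127.
x^(1) mod f = x.
None equal 1, so x has full order 127; f is primitive.

Yes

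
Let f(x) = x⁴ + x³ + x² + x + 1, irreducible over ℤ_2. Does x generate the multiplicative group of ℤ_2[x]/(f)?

|GF(2^4)^×| = 2^4 − 1 = 15. Prime factorization: 15 = 3·5.
f is primitive ⇔ x has order 15 in GF(2)[x]/(f), i.e. x^(15/q) ≠ 1 for each prime q | 15.
x^(5) mod f = 1
x^(3) mod f = x³.
Since x^(5) = 1, the order of x divides 5 < 15; not primitive.

No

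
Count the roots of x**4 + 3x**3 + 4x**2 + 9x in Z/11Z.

1

Write h(x) = x**4 + 3x**3 + 4x**2 + 9x.
Evaluate at each of the 11 elements of Z/11Z:
h(0) = 0 → root; h(1) = 6; h(2) = 8; h(3) = 5; h(4) = 9; h(5) = 1; h(6) = 8; h(7) = 4; h(8) = 9; h(9) = 1; h(10) = 4.
Roots: {0}.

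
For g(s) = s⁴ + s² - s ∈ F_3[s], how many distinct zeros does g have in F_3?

Evaluate at each of the 3 elements of F_3:
g(0) = 0 → root; g(1) = 1; g(2) = 0 → root.
Roots: {0, 2}.

2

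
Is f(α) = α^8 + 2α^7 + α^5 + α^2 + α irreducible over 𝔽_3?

Check for roots in 𝔽_3: f(0) = 0 → root; f(1) = 0 → root; f(2) = 1.
f(0) = 0, so (α) divides f(α); f is reducible.

No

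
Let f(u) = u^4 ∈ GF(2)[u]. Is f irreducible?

Check for roots in GF(2): f(0) = 0 → root; f(1) = 1.
f(0) = 0, so (u) divides f(u); f is reducible.

No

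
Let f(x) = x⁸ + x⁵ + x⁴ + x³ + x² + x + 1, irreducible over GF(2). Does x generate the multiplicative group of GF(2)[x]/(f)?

No

|GF(2^8)^×| = 2^8 − 1 = 255. Prime factorization: 255 = 3·5·17.
f is primitive ⇔ x has order 255 in GF(2)[x]/(f), i.e. x^(255/q) ≠ 1 for each prime q | 255.
x^(85) mod f = 1
x^(51) mod f = x⁷ + x⁵ + x³ + x² + x + 1.
x^(15) mod f = x⁶ + x³ + x + 1.
Since x^(85) = 1, the order of x divides 85 < 255; not primitive.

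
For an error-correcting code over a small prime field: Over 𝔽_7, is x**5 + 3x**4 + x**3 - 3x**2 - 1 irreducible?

Write m(x) = x**5 + 3x**4 + x**3 - 3x**2 - 1.
Check for roots in 𝔽_7: m(0) = 6; m(1) = 1; m(2) = 5; m(3) = 2; m(4) = 1; m(5) = 2; m(6) = 4.
No roots, so no linear factors.
Degree-2 irreducible divisors: test the 21 monic irreducibles of degree 2 over GF(7).
None of them divide m (all give nonzero remainder).
No irreducible factor of degree ≤ 2 exists, so m is irreducible over GF(7).

Yes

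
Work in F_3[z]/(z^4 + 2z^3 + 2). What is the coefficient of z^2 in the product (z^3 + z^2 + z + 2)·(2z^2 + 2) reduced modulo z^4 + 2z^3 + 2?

0

Multiply in F_3[z]: (z^3 + z^2 + z + 2)·(2z^2 + 2) = 2z^5 + 2z^4 + z^3 + 2z + 1.
Reduce using z^4 ≡ z^3 + 1 (mod z^4 + 2z^3 + 2).
Reduced: 2z^3 + z + 2.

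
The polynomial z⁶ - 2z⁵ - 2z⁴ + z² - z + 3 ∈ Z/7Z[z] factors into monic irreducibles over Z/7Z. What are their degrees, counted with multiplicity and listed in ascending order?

Write h(z) = z⁶ - 2z⁵ - 2z⁴ + z² - z + 3.
Linear factors from roots: (z - 1), (z + 2).
Complete factorization: h(z) = (z + 2)·(z - 1)·(z² + 2z + 3)^2.
Factor degrees with multiplicity: 1 + 1 + 2 + 2 = 6.

1, 1, 2, 2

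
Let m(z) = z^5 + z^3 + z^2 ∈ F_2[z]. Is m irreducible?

Check for roots in F_2: m(0) = 0 → root; m(1) = 1.
m(0) = 0, so (z) divides m(z); m is reducible.

No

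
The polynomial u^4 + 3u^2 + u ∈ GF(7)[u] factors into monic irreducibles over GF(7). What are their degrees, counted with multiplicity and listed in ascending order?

Write g(u) = u^4 + 3u^2 + u.
Linear factors from roots: (u), (u + 3).
Complete factorization: g(u) = (u)·(u + 3)·(u^2 + 4u + 5).
Factor degrees with multiplicity: 1 + 1 + 2 = 4.

1, 1, 2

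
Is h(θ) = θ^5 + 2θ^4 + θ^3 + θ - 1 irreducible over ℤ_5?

Check for roots in ℤ_5: h(0) = 4; h(1) = 4; h(2) = 3; h(3) = 4; h(4) = 3.
No roots, so no linear factors.
Degree-2 irreducible divisors: test the 10 monic irreducibles of degree 2 over GF(5).
None of them divide h (all give nonzero remainder).
No irreducible factor of degree ≤ 2 exists, so h is irreducible over GF(5).

Yes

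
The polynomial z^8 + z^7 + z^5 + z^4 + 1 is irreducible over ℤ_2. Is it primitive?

No

Write f(z) = z^8 + z^7 + z^5 + z^4 + 1.
|GF(2^8)^×| = 2^8 − 1 = 255. Prime factorization: 255 = 3·5·17.
f is primitive ⇔ z has order 255 in GF(2)[z]/(f), i.e. z^(255/q) ≠ 1 for each prime q | 255.
z^(85) mod f = z^7 + z^6 + z^3 + z^2 + 1.
z^(51) mod f = 1
z^(15) mod f = z^5 + z^4 + z + 1.
Since z^(51) = 1, the order of z divides 51 < 255; not primitive.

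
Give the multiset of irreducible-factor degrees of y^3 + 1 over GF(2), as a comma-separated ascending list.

Write h(y) = y^3 + 1.
Roots in GF(2): h(0) = 1; h(1) = 0 → root.
Linear factors from roots: (y + 1).
Complete factorization: h(y) = (y + 1)·(y^2 + y + 1).
Factor degrees with multiplicity: 1 + 2 = 3.

1, 2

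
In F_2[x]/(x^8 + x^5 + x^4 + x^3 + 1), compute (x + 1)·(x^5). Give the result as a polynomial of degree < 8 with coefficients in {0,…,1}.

Multiply in F_2[x]: (x + 1)·(x^5) = x^6 + x^5.
Reduced: x^6 + x^5.

x^6 + x^5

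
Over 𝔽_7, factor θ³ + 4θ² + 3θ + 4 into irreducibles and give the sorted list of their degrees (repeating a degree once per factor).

3

Write h(θ) = θ³ + 4θ² + 3θ + 4.
Complete factorization: h(θ) = (θ³ + 4θ² + 3θ + 4).
Factor degrees with multiplicity: 3 = 3.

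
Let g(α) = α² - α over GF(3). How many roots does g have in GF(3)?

Evaluate at each of the 3 elements of GF(3):
g(0) = 0 → root; g(1) = 0 → root; g(2) = 2.
Roots: {0, 1}.

2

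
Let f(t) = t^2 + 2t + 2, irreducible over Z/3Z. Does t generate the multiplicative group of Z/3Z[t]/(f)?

Yes

|GF(3^2)^×| = 3^2 − 1 = 8. Prime factorization: 8 = 2^3.
f is primitive ⇔ t has order 8 in GF(3)[t]/(f), i.e. t^(8/q) ≠ 1 for each prime q | 8.
t^(4) mod f = 2.
None equal 1, so t has full order 8; f is primitive.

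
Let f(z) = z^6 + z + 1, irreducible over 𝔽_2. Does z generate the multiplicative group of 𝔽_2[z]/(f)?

|GF(2^6)^×| = 2^6 − 1 = 63. Prime factorization: 63 = 3^2·7.
f is primitive ⇔ z has order 63 in GF(2)[z]/(f), i.e. z^(63/q) ≠ 1 for each prime q | 63.
z^(21) mod f = z^5 + z^4 + z^3 + z + 1.
z^(9) mod f = z^4 + z^3.
None equal 1, so z has full order 63; f is primitive.

Yes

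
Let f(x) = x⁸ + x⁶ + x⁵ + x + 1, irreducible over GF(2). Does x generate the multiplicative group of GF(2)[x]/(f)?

Yes

|GF(2^8)^×| = 2^8 − 1 = 255. Prime factorization: 255 = 3·5·17.
f is primitive ⇔ x has order 255 in GF(2)[x]/(f), i.e. x^(255/q) ≠ 1 for each prime q | 255.
x^(85) mod f = x⁷ + x⁶ + x⁵ + x⁴.
x^(51) mod f = x⁴ + x.
x^(15) mod f = x⁷ + x⁶ + x³.
None equal 1, so x has full order 255; f is primitive.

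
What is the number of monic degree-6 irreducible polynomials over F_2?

9

The number of monic irreducibles of degree 6 over GF(2) is (1/6)·Σ_{d∣6} μ(6/d) 2^d.
Divisors of 6: 1, 2, 3, 6; μ(6/d) for each: 1, -1, -1, 1.
Σ = 2^1 − 2^2 − 2^3 + 2^6 = 54.
N = 54/6 = 9.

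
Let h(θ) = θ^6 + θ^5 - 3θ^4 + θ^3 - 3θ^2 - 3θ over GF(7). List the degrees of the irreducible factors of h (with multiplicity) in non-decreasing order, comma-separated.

1, 2, 3

Linear factors from roots: (θ).
Complete factorization: h(θ) = (θ)·(θ^2 - θ - 1)·(θ^3 + 2θ^2 + 3).
Factor degrees with multiplicity: 1 + 2 + 3 = 6.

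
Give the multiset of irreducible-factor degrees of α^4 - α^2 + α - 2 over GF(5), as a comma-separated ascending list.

Write g(α) = α^4 - α^2 + α - 2.
Roots in GF(5): g(0) = 3; g(1) = 4; g(2) = 2; g(3) = 3; g(4) = 2.
Complete factorization: g(α) = (α^4 - α^2 + α - 2).
Factor degrees with multiplicity: 4 = 4.

4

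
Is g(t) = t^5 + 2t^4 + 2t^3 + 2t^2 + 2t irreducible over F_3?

No

Check for roots in F_3: g(0) = 0 → root; g(1) = 0 → root; g(2) = 2.
g(0) = 0, so (t) divides g(t); g is reducible.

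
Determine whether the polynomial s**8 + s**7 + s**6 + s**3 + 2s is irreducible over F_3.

No

Write P(s) = s**8 + s**7 + s**6 + s**3 + 2s.
Check for roots in F_3: P(0) = 0 → root; P(1) = 0 → root; P(2) = 1.
P(0) = 0, so (s) divides P(s); P is reducible.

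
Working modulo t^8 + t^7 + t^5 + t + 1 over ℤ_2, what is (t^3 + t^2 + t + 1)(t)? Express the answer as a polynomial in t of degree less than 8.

Multiply in ℤ_2[t]: (t^3 + t^2 + t + 1)·(t) = t^4 + t^3 + t^2 + t.
Reduced: t^4 + t^3 + t^2 + t.

t^4 + t^3 + t^2 + t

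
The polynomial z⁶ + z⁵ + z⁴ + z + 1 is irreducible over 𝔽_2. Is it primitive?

Write f(z) = z⁶ + z⁵ + z⁴ + z + 1.
|GF(2^6)^×| = 2^6 − 1 = 63. Prime factorization: 63 = 3^2·7.
f is primitive ⇔ z has order 63 in GF(2)[z]/(f), i.e. z^(63/q) ≠ 1 for each prime q | 63.
z^(21) mod f = z⁴ + z³ + 1.
z^(9) mod f = z⁵ + z² + z + 1.
None equal 1, so z has full order 63; f is primitive.

Yes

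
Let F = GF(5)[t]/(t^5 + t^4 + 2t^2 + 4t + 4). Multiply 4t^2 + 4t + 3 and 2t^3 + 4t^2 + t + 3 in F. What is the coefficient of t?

3

Multiply in GF(5)[t]: (4t^2 + 4t + 3)·(2t^3 + 4t^2 + t + 3) = 3t^5 + 4t^4 + t^3 + 3t^2 + 4.
Reduce using t^5 ≡ 4t^4 + 3t^2 + t + 1 (mod t^5 + t^4 + 2t^2 + 4t + 4).
Reduced: t^4 + t^3 + 2t^2 + 3t + 2.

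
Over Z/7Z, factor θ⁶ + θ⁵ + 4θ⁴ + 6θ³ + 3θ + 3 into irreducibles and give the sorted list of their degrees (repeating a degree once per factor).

Write h(θ) = θ⁶ + θ⁵ + 4θ⁴ + 6θ³ + 3θ + 3.
Linear factors from roots: (θ + 5), (θ + 4).
Complete factorization: h(θ) = (θ + 4)·(θ + 5)·(θ² + θ + 6)·(θ² + 5θ + 3).
Factor degrees with multiplicity: 1 + 1 + 2 + 2 = 6.

1, 1, 2, 2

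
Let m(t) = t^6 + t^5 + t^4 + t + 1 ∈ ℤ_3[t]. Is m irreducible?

Yes

Check for roots in ℤ_3: m(0) = 1; m(1) = 2; m(2) = 1.
No roots, so no linear factors.
Monic irreducibles of degree 2 over GF(3): t^2 + 1, t^2 + t - 1, t^2 - t - 1.
None of them divide m (all give nonzero remainder).
Degree-3 irreducible divisors: test the 8 monic irreducibles of degree 3 over GF(3).
None of them divide m (all give nonzero remainder).
No irreducible factor of degree ≤ 3 exists, so m is irreducible over GF(3).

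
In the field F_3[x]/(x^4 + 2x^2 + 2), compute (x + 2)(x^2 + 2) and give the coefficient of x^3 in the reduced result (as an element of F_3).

1

Multiply in F_3[x]: (x + 2)·(x^2 + 2) = x^3 + 2x^2 + 2x + 1.
Reduced: x^3 + 2x^2 + 2x + 1.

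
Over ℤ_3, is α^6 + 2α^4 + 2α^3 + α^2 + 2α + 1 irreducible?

No

Write f(α) = α^6 + 2α^4 + 2α^3 + α^2 + 2α + 1.
Check for roots in ℤ_3: f(0) = 1; f(1) = 0 → root; f(2) = 1.
f(1) = 0, so (α − 1) divides f(α); f is reducible.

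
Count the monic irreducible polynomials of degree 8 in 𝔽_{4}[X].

By the necklace-counting formula, N_4(8) = (1/8) Σ_{d|8} μ(8/d)·4^d.
Divisors of 8: 1, 2, 4, 8; μ(8/d) for each: 0, 0, -1, 1.
Σ = − 4^4 + 4^8 = 65280.
N = 65280/8 = 8160.

8160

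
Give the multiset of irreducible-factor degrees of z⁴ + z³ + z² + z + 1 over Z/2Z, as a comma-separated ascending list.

4

Write h(z) = z⁴ + z³ + z² + z + 1.
Roots in Z/2Z: h(0) = 1; h(1) = 1.
Complete factorization: h(z) = (z⁴ + z³ + z² + z + 1).
Factor degrees with multiplicity: 4 = 4.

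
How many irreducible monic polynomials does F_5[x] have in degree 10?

976248

x^(5^10) − x is the product of all monic irreducibles of degree dividing 10; Möbius inversion gives N = (1/10) Σ μ(10/d)·5^d.
Divisors of 10: 1, 2, 5, 10; μ(10/d) for each: 1, -1, -1, 1.
Σ = 5^1 − 5^2 − 5^5 + 5^10 = 9762480.
N = 9762480/10 = 976248.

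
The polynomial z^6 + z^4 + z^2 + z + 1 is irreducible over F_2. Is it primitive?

No

Write f(z) = z^6 + z^4 + z^2 + z + 1.
|GF(2^6)^×| = 2^6 − 1 = 63. Prime factorization: 63 = 3^2·7.
f is primitive ⇔ z has order 63 in GF(2)[z]/(f), i.e. z^(63/q) ≠ 1 for each prime q | 63.
z^(21) mod f = 1
z^(9) mod f = z^4 + z^2 + z.
Since z^(21) = 1, the order of z divides 21 < 63; not primitive.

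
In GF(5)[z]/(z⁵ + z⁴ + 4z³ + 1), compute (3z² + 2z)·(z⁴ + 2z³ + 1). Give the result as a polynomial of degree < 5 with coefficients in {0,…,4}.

2z^4 + 3z^2 + 4z

Multiply in GF(5)[z]: (3z² + 2z)·(z⁴ + 2z³ + 1) = 3z⁶ + 3z⁵ + 4z⁴ + 3z² + 2z.
Reduce using z⁵ ≡ 4z⁴ + z³ + 4 (mod z⁵ + z⁴ + 4z³ + 1).
Reduced: 2z⁴ + 3z² + 4z.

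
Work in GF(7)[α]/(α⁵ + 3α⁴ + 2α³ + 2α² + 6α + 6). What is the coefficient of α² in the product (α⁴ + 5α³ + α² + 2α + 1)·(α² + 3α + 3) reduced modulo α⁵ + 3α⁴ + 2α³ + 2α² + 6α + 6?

1

Multiply in GF(7)[α]: (α⁴ + 5α³ + α² + 2α + 1)·(α² + 3α + 3) = α⁶ + α⁵ + 5α⁴ + 6α³ + 3α² + 2α + 3.
Reduce using α⁵ ≡ 4α⁴ + 5α³ + 5α² + α + 1 (mod α⁵ + 3α⁴ + 2α³ + 2α² + 6α + 6).
Reduced: 2α⁴ + α³ + α² + α + 1.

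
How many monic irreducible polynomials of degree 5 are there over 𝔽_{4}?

The number of monic irreducibles of degree 5 over GF(4) is (1/5)·Σ_{d∣5} μ(5/d) 4^d.
Divisors of 5: 1, 5; μ(5/d) for each: -1, 1.
Σ = − 4^1 + 4^5 = 1020.
N = 1020/5 = 204.

204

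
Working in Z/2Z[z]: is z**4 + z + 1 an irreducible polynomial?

Yes

Write f(z) = z**4 + z + 1.
Check for roots in Z/2Z: f(0) = 1; f(1) = 1.
No roots, so no linear factors.
Monic irreducibles of degree 2 over GF(2): z**2 + z + 1.
None of them divide f (all give nonzero remainder).
No irreducible factor of degree ≤ 2 exists, so f is irreducible over GF(2).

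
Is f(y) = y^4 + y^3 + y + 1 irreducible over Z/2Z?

Check for roots in Z/2Z: f(0) = 1; f(1) = 0 → root.
f(1) = 0, so (y − 1) divides f(y); f is reducible.

No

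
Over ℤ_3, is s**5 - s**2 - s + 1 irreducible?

No

Write g(s) = s**5 - s**2 - s + 1.
Check for roots in ℤ_3: g(0) = 1; g(1) = 0 → root; g(2) = 0 → root.
g(1) = 0, so (s − 1) divides g(s); g is reducible.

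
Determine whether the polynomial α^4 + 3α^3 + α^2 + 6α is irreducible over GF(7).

No

Write f(α) = α^4 + 3α^3 + α^2 + 6α.
Check for roots in GF(7): f(0) = 0 → root; f(1) = 4; f(2) = 0 → root; f(3) = 0 → root; f(4) = 5; f(5) = 5; f(6) = 0 → root.
f(0) = 0, so (α) divides f(α); f is reducible.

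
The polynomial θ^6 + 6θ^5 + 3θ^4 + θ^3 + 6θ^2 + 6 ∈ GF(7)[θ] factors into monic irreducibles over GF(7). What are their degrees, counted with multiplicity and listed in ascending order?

Write f(θ) = θ^6 + 6θ^5 + 3θ^4 + θ^3 + 6θ^2 + 6.
Complete factorization: f(θ) = (θ^6 + 6θ^5 + 3θ^4 + θ^3 + 6θ^2 + 6).
Factor degrees with multiplicity: 6 = 6.

6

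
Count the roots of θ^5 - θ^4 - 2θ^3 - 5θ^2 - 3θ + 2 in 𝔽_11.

Write h(θ) = θ^5 - θ^4 - 2θ^3 - 5θ^2 - 3θ + 2.
Evaluate at each of the 11 elements of 𝔽_11:
h(0) = 2; h(1) = 3; h(2) = 9; h(3) = 1; h(4) = 0 → root; h(5) = 0 → root; h(6) = 0 → root; h(7) = 3; h(8) = 4; h(9) = 0 → root; h(10) = 0 → root.
Roots: {4, 5, 6, 9, 10}.

5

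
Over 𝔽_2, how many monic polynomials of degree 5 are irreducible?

By the necklace-counting formula, N_2(5) = (1/5) Σ_{d|5} μ(5/d)·2^d.
Divisors of 5: 1, 5; μ(5/d) for each: -1, 1.
Σ = − 2^1 + 2^5 = 30.
N = 30/5 = 6.

6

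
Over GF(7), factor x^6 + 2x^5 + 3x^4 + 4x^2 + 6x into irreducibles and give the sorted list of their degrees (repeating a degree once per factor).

1, 1, 1, 1, 2

Write f(x) = x^6 + 2x^5 + 3x^4 + 4x^2 + 6x.
Linear factors from roots: (x), (x + 4), (x + 3), (x + 1).
Complete factorization: f(x) = (x)·(x + 1)·(x + 3)·(x + 4)·(x^2 + x + 4).
Factor degrees with multiplicity: 1 + 1 + 1 + 1 + 2 = 6.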